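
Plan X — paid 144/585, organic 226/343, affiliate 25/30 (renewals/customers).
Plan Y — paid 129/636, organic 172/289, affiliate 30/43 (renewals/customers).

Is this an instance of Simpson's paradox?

No

Paid: Plan X 144/585 = 24.6%, Plan Y 129/636 = 20.3% → Plan X
Organic: Plan X 226/343 = 65.9%, Plan Y 172/289 = 59.5% → Plan X
Affiliate: Plan X 25/30 = 83.3%, Plan Y 30/43 = 69.8% → Plan X
Overall: Plan X 395/958 = 41.2%, Plan Y 331/968 = 34.2% → Plan X
Plan X wins overall and in every signup group — no reversal.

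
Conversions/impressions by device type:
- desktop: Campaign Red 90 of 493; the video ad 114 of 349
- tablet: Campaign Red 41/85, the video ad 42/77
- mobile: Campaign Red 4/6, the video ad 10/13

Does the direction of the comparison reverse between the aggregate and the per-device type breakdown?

No

Desktop: Campaign Red 90/493 = 18.3%, the video ad 114/349 = 32.7% → the video ad
Tablet: Campaign Red 41/85 = 48.2%, the video ad 42/77 = 54.5% → the video ad
Mobile: Campaign Red 4/6 = 66.7%, the video ad 10/13 = 76.9% → the video ad
Overall: Campaign Red 135/584 = 23.1%, the video ad 166/439 = 37.8% → the video ad
The video ad wins overall and in every device group — no reversal.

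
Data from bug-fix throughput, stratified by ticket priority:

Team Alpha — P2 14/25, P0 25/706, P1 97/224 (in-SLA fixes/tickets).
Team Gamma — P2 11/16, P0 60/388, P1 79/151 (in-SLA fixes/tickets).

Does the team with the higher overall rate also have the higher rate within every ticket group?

P2: Team Alpha 14/25 = 56.0%, Team Gamma 11/16 = 68.8% → Team Gamma
P0: Team Alpha 25/706 = 3.5%, Team Gamma 60/388 = 15.5% → Team Gamma
P1: Team Alpha 97/224 = 43.3%, Team Gamma 79/151 = 52.3% → Team Gamma
Overall: Team Alpha 136/955 = 14.2%, Team Gamma 150/555 = 27.0% → Team Gamma
Team Gamma wins overall and in every ticket group — no reversal.

Yes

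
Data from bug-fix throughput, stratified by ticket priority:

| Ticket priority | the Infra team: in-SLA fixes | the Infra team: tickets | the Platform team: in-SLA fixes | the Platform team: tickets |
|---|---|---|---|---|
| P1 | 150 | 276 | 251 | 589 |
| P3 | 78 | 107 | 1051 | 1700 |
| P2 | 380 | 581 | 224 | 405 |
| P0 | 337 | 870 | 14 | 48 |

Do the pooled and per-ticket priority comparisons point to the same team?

P1: the Infra team 150/276 = 54.3%, the Platform team 251/589 = 42.6% → the Infra team
P3: the Infra team 78/107 = 72.9%, the Platform team 1051/1700 = 61.8% → the Infra team
P2: the Infra team 380/581 = 65.4%, the Platform team 224/405 = 55.3% → the Infra team
P0: the Infra team 337/870 = 38.7%, the Platform team 14/48 = 29.2% → the Infra team
Overall: the Infra team 945/1834 = 51.5%, the Platform team 1540/2742 = 56.2% → the Platform team
The Infra team wins each ticket group but the Platform team wins overall — the comparison reverses. The Infra team's tickets skew toward P0, which has a lower base rate.

No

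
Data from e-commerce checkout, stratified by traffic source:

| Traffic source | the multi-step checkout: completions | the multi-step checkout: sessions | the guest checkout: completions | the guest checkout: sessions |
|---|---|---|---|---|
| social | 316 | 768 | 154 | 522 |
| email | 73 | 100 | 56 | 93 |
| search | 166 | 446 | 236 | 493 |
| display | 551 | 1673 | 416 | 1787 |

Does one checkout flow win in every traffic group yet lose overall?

No

Social: the multi-step checkout 316/768 = 41.1%, the guest checkout 154/522 = 29.5% → the multi-step checkout
Email: the multi-step checkout 73/100 = 73.0%, the guest checkout 56/93 = 60.2% → the multi-step checkout
Search: the multi-step checkout 166/446 = 37.2%, the guest checkout 236/493 = 47.9% → the guest checkout
Display: the multi-step checkout 551/1673 = 32.9%, the guest checkout 416/1787 = 23.3% → the multi-step checkout
Overall: the multi-step checkout 1106/2987 = 37.0%, the guest checkout 862/2895 = 29.8% → the multi-step checkout
Neither sweeps: the multi-step checkout wins 3 of 4 groups, the guest checkout wins 1. The multi-step checkout wins overall but not every group — no Simpson reversal.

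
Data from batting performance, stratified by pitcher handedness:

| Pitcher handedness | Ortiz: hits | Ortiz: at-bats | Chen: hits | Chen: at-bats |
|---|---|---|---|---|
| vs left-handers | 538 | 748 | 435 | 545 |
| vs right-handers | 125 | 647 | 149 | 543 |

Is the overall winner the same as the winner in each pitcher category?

Yes

Vs left-handers: Ortiz 538/748 = 71.9%, Chen 435/545 = 79.8% → Chen
Vs right-handers: Ortiz 125/647 = 19.3%, Chen 149/543 = 27.4% → Chen
Overall: Ortiz 663/1395 = 47.5%, Chen 584/1088 = 53.7% → Chen
Chen wins overall and in every pitcher group — no reversal.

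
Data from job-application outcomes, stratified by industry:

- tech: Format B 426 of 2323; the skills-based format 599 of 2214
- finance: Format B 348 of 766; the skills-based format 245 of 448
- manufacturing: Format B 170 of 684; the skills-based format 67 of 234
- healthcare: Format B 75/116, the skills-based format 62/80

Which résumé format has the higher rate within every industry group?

Tech: Format B 426/2323 = 18.3%, the skills-based format 599/2214 = 27.1% → the skills-based format
Finance: Format B 348/766 = 45.4%, the skills-based format 245/448 = 54.7% → the skills-based format
Manufacturing: Format B 170/684 = 24.9%, the skills-based format 67/234 = 28.6% → the skills-based format
Healthcare: Format B 75/116 = 64.7%, the skills-based format 62/80 = 77.5% → the skills-based format
The skills-based format has the higher rate in all 4 groups.

the skills-based format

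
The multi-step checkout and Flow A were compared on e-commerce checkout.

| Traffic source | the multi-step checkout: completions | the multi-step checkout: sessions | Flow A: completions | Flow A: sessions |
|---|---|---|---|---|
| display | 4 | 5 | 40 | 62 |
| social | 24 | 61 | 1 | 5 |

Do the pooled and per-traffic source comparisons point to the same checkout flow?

No

Display: the multi-step checkout 4/5 = 80.0%, Flow A 40/62 = 64.5% → the multi-step checkout
Social: the multi-step checkout 24/61 = 39.3%, Flow A 1/5 = 20.0% → the multi-step checkout
Overall: the multi-step checkout 28/66 = 42.4%, Flow A 41/67 = 61.2% → Flow A
The multi-step checkout wins each traffic group but Flow A wins overall — the comparison reverses. The multi-step checkout's sessions skew toward social, which has a lower base rate.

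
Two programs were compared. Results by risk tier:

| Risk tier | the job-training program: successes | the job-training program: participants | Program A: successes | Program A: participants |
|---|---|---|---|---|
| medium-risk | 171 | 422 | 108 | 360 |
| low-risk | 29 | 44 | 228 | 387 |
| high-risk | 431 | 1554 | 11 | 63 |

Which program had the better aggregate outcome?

Medium-risk: the job-training program 171/422 = 40.5%, Program A 108/360 = 30.0% → the job-training program
Low-risk: the job-training program 29/44 = 65.9%, Program A 228/387 = 58.9% → the job-training program
High-risk: the job-training program 431/1554 = 27.7%, Program A 11/63 = 17.5% → the job-training program
Overall: the job-training program 631/2020 = 31.2%, Program A 347/810 = 42.8% → Program A
(The job-training program wins every risk group but Program A wins overall — the job-training program's participants skew toward the low-rate high-risk group.)

Program A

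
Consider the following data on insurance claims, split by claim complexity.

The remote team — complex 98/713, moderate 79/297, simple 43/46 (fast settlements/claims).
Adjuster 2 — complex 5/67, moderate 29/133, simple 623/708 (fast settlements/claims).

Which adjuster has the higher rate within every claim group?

Complex: the remote team 98/713 = 13.7%, Adjuster 2 5/67 = 7.5% → the remote team
Moderate: the remote team 79/297 = 26.6%, Adjuster 2 29/133 = 21.8% → the remote team
Simple: the remote team 43/46 = 93.5%, Adjuster 2 623/708 = 88.0% → the remote team
The remote team has the higher rate in all 3 groups.

the remote team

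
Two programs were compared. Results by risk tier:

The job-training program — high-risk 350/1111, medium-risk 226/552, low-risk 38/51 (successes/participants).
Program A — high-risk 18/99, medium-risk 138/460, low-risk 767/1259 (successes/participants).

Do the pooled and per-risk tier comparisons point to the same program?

No

High-risk: the job-training program 350/1111 = 31.5%, Program A 18/99 = 18.2% → the job-training program
Medium-risk: the job-training program 226/552 = 40.9%, Program A 138/460 = 30.0% → the job-training program
Low-risk: the job-training program 38/51 = 74.5%, Program A 767/1259 = 60.9% → the job-training program
Overall: the job-training program 614/1714 = 35.8%, Program A 923/1818 = 50.8% → Program A
The job-training program wins each risk group but Program A wins overall — the comparison reverses. The job-training program's participants skew toward high-risk, which has a lower base rate.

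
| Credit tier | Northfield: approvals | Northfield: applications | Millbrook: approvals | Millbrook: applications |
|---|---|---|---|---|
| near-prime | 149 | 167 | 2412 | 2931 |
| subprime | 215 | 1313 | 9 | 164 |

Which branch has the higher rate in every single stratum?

Near-prime: Northfield 149/167 = 89.2%, Millbrook 2412/2931 = 82.3% → Northfield
Subprime: Northfield 215/1313 = 16.4%, Millbrook 9/164 = 5.5% → Northfield
Northfield has the higher rate in both groups.

Northfield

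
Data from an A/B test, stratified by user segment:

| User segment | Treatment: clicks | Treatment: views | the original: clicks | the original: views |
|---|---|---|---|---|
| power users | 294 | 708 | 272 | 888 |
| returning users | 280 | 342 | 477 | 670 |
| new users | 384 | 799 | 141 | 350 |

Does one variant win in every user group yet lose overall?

Power users: Treatment 294/708 = 41.5%, the original 272/888 = 30.6% → Treatment
Returning users: Treatment 280/342 = 81.9%, the original 477/670 = 71.2% → Treatment
New users: Treatment 384/799 = 48.1%, the original 141/350 = 40.3% → Treatment
Overall: Treatment 958/1849 = 51.8%, the original 890/1908 = 46.6% → Treatment
Treatment wins overall and in every user group — no reversal.

No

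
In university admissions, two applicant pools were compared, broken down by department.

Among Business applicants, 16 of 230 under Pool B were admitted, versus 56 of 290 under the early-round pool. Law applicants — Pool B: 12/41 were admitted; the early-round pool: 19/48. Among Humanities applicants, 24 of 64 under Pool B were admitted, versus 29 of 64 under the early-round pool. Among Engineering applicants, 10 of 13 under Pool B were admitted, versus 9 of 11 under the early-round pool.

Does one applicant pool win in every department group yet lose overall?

Business: Pool B 16/230 = 7.0%, the early-round pool 56/290 = 19.3% → the early-round pool
Law: Pool B 12/41 = 29.3%, the early-round pool 19/48 = 39.6% → the early-round pool
Humanities: Pool B 24/64 = 37.5%, the early-round pool 29/64 = 45.3% → the early-round pool
Engineering: Pool B 10/13 = 76.9%, the early-round pool 9/11 = 81.8% → the early-round pool
Overall: Pool B 62/348 = 17.8%, the early-round pool 113/413 = 27.4% → the early-round pool
The early-round pool wins overall and in every department group — no reversal.

No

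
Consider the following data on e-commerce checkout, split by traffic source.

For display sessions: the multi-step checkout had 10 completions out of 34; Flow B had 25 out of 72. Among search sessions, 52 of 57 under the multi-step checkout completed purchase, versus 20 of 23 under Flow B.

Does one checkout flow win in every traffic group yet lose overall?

No

Display: the multi-step checkout 10/34 = 29.4%, Flow B 25/72 = 34.7% → Flow B
Search: the multi-step checkout 52/57 = 91.2%, Flow B 20/23 = 87.0% → the multi-step checkout
Overall: the multi-step checkout 62/91 = 68.1%, Flow B 45/95 = 47.4% → the multi-step checkout
Neither sweeps: the multi-step checkout wins 1 of 2 groups, Flow B wins 1. The multi-step checkout wins overall but not every group — no Simpson reversal.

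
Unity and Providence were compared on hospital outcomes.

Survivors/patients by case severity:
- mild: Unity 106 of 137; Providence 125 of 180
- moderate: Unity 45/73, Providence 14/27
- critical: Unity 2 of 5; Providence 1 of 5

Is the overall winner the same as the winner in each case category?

Mild: Unity 106/137 = 77.4%, Providence 125/180 = 69.4% → Unity
Moderate: Unity 45/73 = 61.6%, Providence 14/27 = 51.9% → Unity
Critical: Unity 2/5 = 40.0%, Providence 1/5 = 20.0% → Unity
Overall: Unity 153/215 = 71.2%, Providence 140/212 = 66.0% → Unity
Unity wins overall and in every case group — no reversal.

Yes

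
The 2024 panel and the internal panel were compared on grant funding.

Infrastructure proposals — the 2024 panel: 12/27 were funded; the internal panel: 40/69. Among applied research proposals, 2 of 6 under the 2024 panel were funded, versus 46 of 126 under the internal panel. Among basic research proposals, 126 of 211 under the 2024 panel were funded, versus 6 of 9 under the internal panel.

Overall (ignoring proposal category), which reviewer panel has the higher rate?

the 2024 panel

Infrastructure: the 2024 panel 12/27 = 44.4%, the internal panel 40/69 = 58.0% → the internal panel
Applied research: the 2024 panel 2/6 = 33.3%, the internal panel 46/126 = 36.5% → the internal panel
Basic research: the 2024 panel 126/211 = 59.7%, the internal panel 6/9 = 66.7% → the internal panel
Overall: the 2024 panel 140/244 = 57.4%, the internal panel 92/204 = 45.1% → the 2024 panel
(The internal panel wins every proposal group but the 2024 panel wins overall — the internal panel's proposals skew toward the low-rate applied research group.)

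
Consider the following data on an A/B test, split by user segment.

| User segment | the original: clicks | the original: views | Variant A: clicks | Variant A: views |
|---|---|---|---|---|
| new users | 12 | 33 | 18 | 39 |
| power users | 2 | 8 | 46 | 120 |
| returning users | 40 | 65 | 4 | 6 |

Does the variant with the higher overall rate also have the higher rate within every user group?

No

New users: the original 12/33 = 36.4%, Variant A 18/39 = 46.2% → Variant A
Power users: the original 2/8 = 25.0%, Variant A 46/120 = 38.3% → Variant A
Returning users: the original 40/65 = 61.5%, Variant A 4/6 = 66.7% → Variant A
Overall: the original 54/106 = 50.9%, Variant A 68/165 = 41.2% → the original
Variant A wins each user group but the original wins overall — the comparison reverses. Variant A's views skew toward power users, which has a lower base rate.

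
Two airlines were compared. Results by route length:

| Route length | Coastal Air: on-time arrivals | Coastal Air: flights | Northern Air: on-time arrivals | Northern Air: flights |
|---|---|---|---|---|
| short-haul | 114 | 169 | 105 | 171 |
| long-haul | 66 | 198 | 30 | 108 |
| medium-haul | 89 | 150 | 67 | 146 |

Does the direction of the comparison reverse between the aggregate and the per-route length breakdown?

Short-haul: Coastal Air 114/169 = 67.5%, Northern Air 105/171 = 61.4% → Coastal Air
Long-haul: Coastal Air 66/198 = 33.3%, Northern Air 30/108 = 27.8% → Coastal Air
Medium-haul: Coastal Air 89/150 = 59.3%, Northern Air 67/146 = 45.9% → Coastal Air
Overall: Coastal Air 269/517 = 52.0%, Northern Air 202/425 = 47.5% → Coastal Air
Coastal Air wins overall and in every route group — no reversal.

No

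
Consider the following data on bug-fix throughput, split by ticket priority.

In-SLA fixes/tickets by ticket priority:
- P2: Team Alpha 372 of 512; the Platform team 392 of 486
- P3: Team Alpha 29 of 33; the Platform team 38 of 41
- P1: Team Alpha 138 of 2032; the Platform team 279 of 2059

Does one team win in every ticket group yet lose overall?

No

P2: Team Alpha 372/512 = 72.7%, the Platform team 392/486 = 80.7% → the Platform team
P3: Team Alpha 29/33 = 87.9%, the Platform team 38/41 = 92.7% → the Platform team
P1: Team Alpha 138/2032 = 6.8%, the Platform team 279/2059 = 13.6% → the Platform team
Overall: Team Alpha 539/2577 = 20.9%, the Platform team 709/2586 = 27.4% → the Platform team
The Platform team wins overall and in every ticket group — no reversal.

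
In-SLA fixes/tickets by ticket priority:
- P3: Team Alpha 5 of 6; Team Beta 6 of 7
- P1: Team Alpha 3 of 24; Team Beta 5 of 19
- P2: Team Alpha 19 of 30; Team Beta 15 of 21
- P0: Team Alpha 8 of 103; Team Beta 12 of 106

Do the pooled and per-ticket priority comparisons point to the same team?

Yes

P3: Team Alpha 5/6 = 83.3%, Team Beta 6/7 = 85.7% → Team Beta
P1: Team Alpha 3/24 = 12.5%, Team Beta 5/19 = 26.3% → Team Beta
P2: Team Alpha 19/30 = 63.3%, Team Beta 15/21 = 71.4% → Team Beta
P0: Team Alpha 8/103 = 7.8%, Team Beta 12/106 = 11.3% → Team Beta
Overall: Team Alpha 35/163 = 21.5%, Team Beta 38/153 = 24.8% → Team Beta
Team Beta wins overall and in every ticket group — no reversal.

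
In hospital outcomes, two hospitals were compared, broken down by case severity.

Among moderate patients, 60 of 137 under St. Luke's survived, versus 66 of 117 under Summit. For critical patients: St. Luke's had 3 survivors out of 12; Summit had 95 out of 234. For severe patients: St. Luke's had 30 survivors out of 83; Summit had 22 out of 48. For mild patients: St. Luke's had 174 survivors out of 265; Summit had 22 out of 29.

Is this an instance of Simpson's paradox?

Moderate: St. Luke's 60/137 = 43.8%, Summit 66/117 = 56.4% → Summit
Critical: St. Luke's 3/12 = 25.0%, Summit 95/234 = 40.6% → Summit
Severe: St. Luke's 30/83 = 36.1%, Summit 22/48 = 45.8% → Summit
Mild: St. Luke's 174/265 = 65.7%, Summit 22/29 = 75.9% → Summit
Overall: St. Luke's 267/497 = 53.7%, Summit 205/428 = 47.9% → St. Luke's
Summit wins each case group but St. Luke's wins overall — the comparison reverses. Summit's patients skew toward critical, which has a lower base rate.

Yes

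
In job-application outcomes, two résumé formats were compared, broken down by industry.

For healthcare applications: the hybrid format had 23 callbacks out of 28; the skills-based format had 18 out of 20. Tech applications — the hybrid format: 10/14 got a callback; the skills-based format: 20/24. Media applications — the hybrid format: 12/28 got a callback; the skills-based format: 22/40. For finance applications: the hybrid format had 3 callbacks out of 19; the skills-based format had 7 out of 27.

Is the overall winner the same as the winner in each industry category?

Yes

Healthcare: the hybrid format 23/28 = 82.1%, the skills-based format 18/20 = 90.0% → the skills-based format
Tech: the hybrid format 10/14 = 71.4%, the skills-based format 20/24 = 83.3% → the skills-based format
Media: the hybrid format 12/28 = 42.9%, the skills-based format 22/40 = 55.0% → the skills-based format
Finance: the hybrid format 3/19 = 15.8%, the skills-based format 7/27 = 25.9% → the skills-based format
Overall: the hybrid format 48/89 = 53.9%, the skills-based format 67/111 = 60.4% → the skills-based format
The skills-based format wins overall and in every industry group — no reversal.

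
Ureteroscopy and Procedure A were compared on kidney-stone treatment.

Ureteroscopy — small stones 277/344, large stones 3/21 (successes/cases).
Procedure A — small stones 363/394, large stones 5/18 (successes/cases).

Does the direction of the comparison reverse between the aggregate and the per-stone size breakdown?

No

Small stones: ureteroscopy 277/344 = 80.5%, Procedure A 363/394 = 92.1% → Procedure A
Large stones: ureteroscopy 3/21 = 14.3%, Procedure A 5/18 = 27.8% → Procedure A
Overall: ureteroscopy 280/365 = 76.7%, Procedure A 368/412 = 89.3% → Procedure A
Procedure A wins overall and in every stone group — no reversal.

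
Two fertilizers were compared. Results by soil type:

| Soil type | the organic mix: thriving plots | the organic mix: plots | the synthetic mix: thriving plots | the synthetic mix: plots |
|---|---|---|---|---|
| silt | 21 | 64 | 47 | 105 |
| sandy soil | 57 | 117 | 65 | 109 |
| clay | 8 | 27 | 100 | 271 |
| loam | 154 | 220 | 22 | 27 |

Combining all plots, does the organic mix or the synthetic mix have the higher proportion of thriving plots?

Silt: the organic mix 21/64 = 32.8%, the synthetic mix 47/105 = 44.8% → the synthetic mix
Sandy soil: the organic mix 57/117 = 48.7%, the synthetic mix 65/109 = 59.6% → the synthetic mix
Clay: the organic mix 8/27 = 29.6%, the synthetic mix 100/271 = 36.9% → the synthetic mix
Loam: the organic mix 154/220 = 70.0%, the synthetic mix 22/27 = 81.5% → the synthetic mix
Overall: the organic mix 240/428 = 56.1%, the synthetic mix 234/512 = 45.7% → the organic mix
(The synthetic mix wins every soil group but the organic mix wins overall — the synthetic mix's plots skew toward the low-rate clay group.)

the organic mix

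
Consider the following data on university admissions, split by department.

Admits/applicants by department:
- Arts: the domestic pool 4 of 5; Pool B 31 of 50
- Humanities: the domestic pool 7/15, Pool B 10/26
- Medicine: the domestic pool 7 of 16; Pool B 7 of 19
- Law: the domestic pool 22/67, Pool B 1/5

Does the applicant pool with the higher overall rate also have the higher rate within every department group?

Arts: the domestic pool 4/5 = 80.0%, Pool B 31/50 = 62.0% → the domestic pool
Humanities: the domestic pool 7/15 = 46.7%, Pool B 10/26 = 38.5% → the domestic pool
Medicine: the domestic pool 7/16 = 43.8%, Pool B 7/19 = 36.8% → the domestic pool
Law: the domestic pool 22/67 = 32.8%, Pool B 1/5 = 20.0% → the domestic pool
Overall: the domestic pool 40/103 = 38.8%, Pool B 49/100 = 49.0% → Pool B
The domestic pool wins each department group but Pool B wins overall — the comparison reverses. The domestic pool's applicants skew toward Law, which has a lower base rate.

No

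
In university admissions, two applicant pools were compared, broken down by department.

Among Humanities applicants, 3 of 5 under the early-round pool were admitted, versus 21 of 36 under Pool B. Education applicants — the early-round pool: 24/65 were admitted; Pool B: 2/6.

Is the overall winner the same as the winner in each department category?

Humanities: the early-round pool 3/5 = 60.0%, Pool B 21/36 = 58.3% → the early-round pool
Education: the early-round pool 24/65 = 36.9%, Pool B 2/6 = 33.3% → the early-round pool
Overall: the early-round pool 27/70 = 38.6%, Pool B 23/42 = 54.8% → Pool B
The early-round pool wins each department group but Pool B wins overall — the comparison reverses. The early-round pool's applicants skew toward Education, which has a lower base rate.

No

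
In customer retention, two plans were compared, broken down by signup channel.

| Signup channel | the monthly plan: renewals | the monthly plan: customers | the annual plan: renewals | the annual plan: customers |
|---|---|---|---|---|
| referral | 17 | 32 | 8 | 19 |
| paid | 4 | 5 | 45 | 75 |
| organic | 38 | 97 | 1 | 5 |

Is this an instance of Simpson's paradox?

Yes

Referral: the monthly plan 17/32 = 53.1%, the annual plan 8/19 = 42.1% → the monthly plan
Paid: the monthly plan 4/5 = 80.0%, the annual plan 45/75 = 60.0% → the monthly plan
Organic: the monthly plan 38/97 = 39.2%, the annual plan 1/5 = 20.0% → the monthly plan
Overall: the monthly plan 59/134 = 44.0%, the annual plan 54/99 = 54.5% → the annual plan
The monthly plan wins each signup group but the annual plan wins overall — the comparison reverses. The monthly plan's customers skew toward organic, which has a lower base rate.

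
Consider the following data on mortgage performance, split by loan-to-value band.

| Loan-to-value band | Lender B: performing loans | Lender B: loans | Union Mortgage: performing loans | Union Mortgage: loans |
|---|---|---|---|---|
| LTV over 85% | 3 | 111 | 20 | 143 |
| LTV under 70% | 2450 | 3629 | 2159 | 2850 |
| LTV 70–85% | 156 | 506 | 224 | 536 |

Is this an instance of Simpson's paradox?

No

LTV over 85%: Lender B 3/111 = 2.7%, Union Mortgage 20/143 = 14.0% → Union Mortgage
LTV under 70%: Lender B 2450/3629 = 67.5%, Union Mortgage 2159/2850 = 75.8% → Union Mortgage
LTV 70–85%: Lender B 156/506 = 30.8%, Union Mortgage 224/536 = 41.8% → Union Mortgage
Overall: Lender B 2609/4246 = 61.4%, Union Mortgage 2403/3529 = 68.1% → Union Mortgage
Union Mortgage wins overall and in every loan-to-value group — no reversal.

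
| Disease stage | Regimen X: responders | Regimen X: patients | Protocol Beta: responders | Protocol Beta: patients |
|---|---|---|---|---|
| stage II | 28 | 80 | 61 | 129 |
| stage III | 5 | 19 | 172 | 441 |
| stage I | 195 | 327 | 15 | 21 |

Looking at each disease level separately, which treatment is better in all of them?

Stage II: Regimen X 28/80 = 35.0%, Protocol Beta 61/129 = 47.3% → Protocol Beta
Stage III: Regimen X 5/19 = 26.3%, Protocol Beta 172/441 = 39.0% → Protocol Beta
Stage I: Regimen X 195/327 = 59.6%, Protocol Beta 15/21 = 71.4% → Protocol Beta
Protocol Beta has the higher rate in all 3 groups.

Protocol Beta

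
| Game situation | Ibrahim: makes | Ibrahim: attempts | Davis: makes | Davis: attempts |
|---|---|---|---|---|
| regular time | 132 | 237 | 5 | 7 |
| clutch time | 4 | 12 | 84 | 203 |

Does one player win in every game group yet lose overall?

Yes

Regular time: Ibrahim 132/237 = 55.7%, Davis 5/7 = 71.4% → Davis
Clutch time: Ibrahim 4/12 = 33.3%, Davis 84/203 = 41.4% → Davis
Overall: Ibrahim 136/249 = 54.6%, Davis 89/210 = 42.4% → Ibrahim
Davis wins each game group but Ibrahim wins overall — the comparison reverses. Davis's attempts skew toward clutch time, which has a lower base rate.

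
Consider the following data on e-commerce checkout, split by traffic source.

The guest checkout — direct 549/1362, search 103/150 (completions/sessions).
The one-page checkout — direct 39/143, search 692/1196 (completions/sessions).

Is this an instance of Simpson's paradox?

Yes

Direct: the guest checkout 549/1362 = 40.3%, the one-page checkout 39/143 = 27.3% → the guest checkout
Search: the guest checkout 103/150 = 68.7%, the one-page checkout 692/1196 = 57.9% → the guest checkout
Overall: the guest checkout 652/1512 = 43.1%, the one-page checkout 731/1339 = 54.6% → the one-page checkout
The guest checkout wins each traffic group but the one-page checkout wins overall — the comparison reverses. The guest checkout's sessions skew toward direct, which has a lower base rate.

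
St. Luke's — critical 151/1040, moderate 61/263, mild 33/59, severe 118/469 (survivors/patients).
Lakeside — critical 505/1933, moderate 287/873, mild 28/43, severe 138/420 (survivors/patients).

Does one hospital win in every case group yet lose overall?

No

Critical: St. Luke's 151/1040 = 14.5%, Lakeside 505/1933 = 26.1% → Lakeside
Moderate: St. Luke's 61/263 = 23.2%, Lakeside 287/873 = 32.9% → Lakeside
Mild: St. Luke's 33/59 = 55.9%, Lakeside 28/43 = 65.1% → Lakeside
Severe: St. Luke's 118/469 = 25.2%, Lakeside 138/420 = 32.9% → Lakeside
Overall: St. Luke's 363/1831 = 19.8%, Lakeside 958/3269 = 29.3% → Lakeside
Lakeside wins overall and in every case group — no reversal.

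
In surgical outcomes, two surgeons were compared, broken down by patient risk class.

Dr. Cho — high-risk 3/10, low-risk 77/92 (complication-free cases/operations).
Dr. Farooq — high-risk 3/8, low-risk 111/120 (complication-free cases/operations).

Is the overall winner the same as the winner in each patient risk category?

Yes

High-risk: Dr. Cho 3/10 = 30.0%, Dr. Farooq 3/8 = 37.5% → Dr. Farooq
Low-risk: Dr. Cho 77/92 = 83.7%, Dr. Farooq 111/120 = 92.5% → Dr. Farooq
Overall: Dr. Cho 80/102 = 78.4%, Dr. Farooq 114/128 = 89.1% → Dr. Farooq
Dr. Farooq wins overall and in every patient risk group — no reversal.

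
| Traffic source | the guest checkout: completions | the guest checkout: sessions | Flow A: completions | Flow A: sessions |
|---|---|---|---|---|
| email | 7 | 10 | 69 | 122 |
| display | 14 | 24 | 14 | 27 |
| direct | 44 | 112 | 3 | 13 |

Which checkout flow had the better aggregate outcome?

Email: the guest checkout 7/10 = 70.0%, Flow A 69/122 = 56.6% → the guest checkout
Display: the guest checkout 14/24 = 58.3%, Flow A 14/27 = 51.9% → the guest checkout
Direct: the guest checkout 44/112 = 39.3%, Flow A 3/13 = 23.1% → the guest checkout
Overall: the guest checkout 65/146 = 44.5%, Flow A 86/162 = 53.1% → Flow A
(The guest checkout wins every traffic group but Flow A wins overall — the guest checkout's sessions skew toward the low-rate direct group.)

Flow A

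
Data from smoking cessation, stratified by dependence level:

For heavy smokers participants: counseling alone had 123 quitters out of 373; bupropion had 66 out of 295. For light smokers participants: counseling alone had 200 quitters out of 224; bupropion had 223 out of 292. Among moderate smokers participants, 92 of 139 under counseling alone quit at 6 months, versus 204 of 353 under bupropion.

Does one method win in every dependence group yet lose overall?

Heavy smokers: counseling alone 123/373 = 33.0%, bupropion 66/295 = 22.4% → counseling alone
Light smokers: counseling alone 200/224 = 89.3%, bupropion 223/292 = 76.4% → counseling alone
Moderate smokers: counseling alone 92/139 = 66.2%, bupropion 204/353 = 57.8% → counseling alone
Overall: counseling alone 415/736 = 56.4%, bupropion 493/940 = 52.4% → counseling alone
Counseling alone wins overall and in every dependence group — no reversal.

No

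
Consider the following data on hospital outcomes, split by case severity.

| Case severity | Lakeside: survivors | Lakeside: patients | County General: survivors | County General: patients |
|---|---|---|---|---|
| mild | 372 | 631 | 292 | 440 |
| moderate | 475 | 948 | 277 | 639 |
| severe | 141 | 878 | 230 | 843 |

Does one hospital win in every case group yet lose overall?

No

Mild: Lakeside 372/631 = 59.0%, County General 292/440 = 66.4% → County General
Moderate: Lakeside 475/948 = 50.1%, County General 277/639 = 43.3% → Lakeside
Severe: Lakeside 141/878 = 16.1%, County General 230/843 = 27.3% → County General
Overall: Lakeside 988/2457 = 40.2%, County General 799/1922 = 41.6% → County General
Neither sweeps: Lakeside wins 1 of 3 groups, County General wins 2. County General wins overall but not every group — no Simpson reversal.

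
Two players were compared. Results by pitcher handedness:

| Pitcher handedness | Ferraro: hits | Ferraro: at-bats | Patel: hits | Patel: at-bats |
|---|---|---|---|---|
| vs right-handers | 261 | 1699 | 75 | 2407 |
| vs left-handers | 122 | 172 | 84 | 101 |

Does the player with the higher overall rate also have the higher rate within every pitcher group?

No

Vs right-handers: Ferraro 261/1699 = 15.4%, Patel 75/2407 = 3.1% → Ferraro
Vs left-handers: Ferraro 122/172 = 70.9%, Patel 84/101 = 83.2% → Patel
Overall: Ferraro 383/1871 = 20.5%, Patel 159/2508 = 6.3% → Ferraro
Neither sweeps: Ferraro wins 1 of 2 groups, Patel wins 1. Ferraro wins overall but not every group — no Simpson reversal.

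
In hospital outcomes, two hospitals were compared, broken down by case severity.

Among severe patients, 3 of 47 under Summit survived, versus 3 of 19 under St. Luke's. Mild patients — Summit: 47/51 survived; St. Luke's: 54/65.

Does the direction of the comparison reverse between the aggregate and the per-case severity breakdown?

Severe: Summit 3/47 = 6.4%, St. Luke's 3/19 = 15.8% → St. Luke's
Mild: Summit 47/51 = 92.2%, St. Luke's 54/65 = 83.1% → Summit
Overall: Summit 50/98 = 51.0%, St. Luke's 57/84 = 67.9% → St. Luke's
Neither sweeps: Summit wins 1 of 2 groups, St. Luke's wins 1. St. Luke's wins overall but not every group — no Simpson reversal.

No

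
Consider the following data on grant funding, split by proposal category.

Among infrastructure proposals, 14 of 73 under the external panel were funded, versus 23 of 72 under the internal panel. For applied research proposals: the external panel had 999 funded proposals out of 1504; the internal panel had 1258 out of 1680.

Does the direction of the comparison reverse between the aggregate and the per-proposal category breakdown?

No

Infrastructure: the external panel 14/73 = 19.2%, the internal panel 23/72 = 31.9% → the internal panel
Applied research: the external panel 999/1504 = 66.4%, the internal panel 1258/1680 = 74.9% → the internal panel
Overall: the external panel 1013/1577 = 64.2%, the internal panel 1281/1752 = 73.1% → the internal panel
The internal panel wins overall and in every proposal group — no reversal.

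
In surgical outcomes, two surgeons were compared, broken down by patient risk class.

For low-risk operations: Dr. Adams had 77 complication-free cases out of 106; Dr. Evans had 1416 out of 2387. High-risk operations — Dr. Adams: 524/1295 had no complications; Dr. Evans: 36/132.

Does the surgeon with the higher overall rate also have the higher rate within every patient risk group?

No

Low-risk: Dr. Adams 77/106 = 72.6%, Dr. Evans 1416/2387 = 59.3% → Dr. Adams
High-risk: Dr. Adams 524/1295 = 40.5%, Dr. Evans 36/132 = 27.3% → Dr. Adams
Overall: Dr. Adams 601/1401 = 42.9%, Dr. Evans 1452/2519 = 57.6% → Dr. Evans
Dr. Adams wins each patient risk group but Dr. Evans wins overall — the comparison reverses. Dr. Adams's operations skew toward high-risk, which has a lower base rate.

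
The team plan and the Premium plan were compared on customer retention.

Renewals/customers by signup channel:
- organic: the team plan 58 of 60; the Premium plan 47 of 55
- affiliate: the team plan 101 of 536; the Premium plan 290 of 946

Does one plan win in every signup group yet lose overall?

Organic: the team plan 58/60 = 96.7%, the Premium plan 47/55 = 85.5% → the team plan
Affiliate: the team plan 101/536 = 18.8%, the Premium plan 290/946 = 30.7% → the Premium plan
Overall: the team plan 159/596 = 26.7%, the Premium plan 337/1001 = 33.7% → the Premium plan
Neither sweeps: the team plan wins 1 of 2 groups, the Premium plan wins 1. The Premium plan wins overall but not every group — no Simpson reversal.

No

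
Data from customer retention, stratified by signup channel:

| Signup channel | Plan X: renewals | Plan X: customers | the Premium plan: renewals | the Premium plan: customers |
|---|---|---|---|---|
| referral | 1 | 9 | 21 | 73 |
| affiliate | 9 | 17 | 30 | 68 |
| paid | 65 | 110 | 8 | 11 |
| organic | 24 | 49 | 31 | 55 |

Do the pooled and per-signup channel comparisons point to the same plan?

Referral: Plan X 1/9 = 11.1%, the Premium plan 21/73 = 28.8% → the Premium plan
Affiliate: Plan X 9/17 = 52.9%, the Premium plan 30/68 = 44.1% → Plan X
Paid: Plan X 65/110 = 59.1%, the Premium plan 8/11 = 72.7% → the Premium plan
Organic: Plan X 24/49 = 49.0%, the Premium plan 31/55 = 56.4% → the Premium plan
Overall: Plan X 99/185 = 53.5%, the Premium plan 90/207 = 43.5% → Plan X
Neither sweeps: Plan X wins 1 of 4 groups, the Premium plan wins 3. Plan X wins overall but not every group — no Simpson reversal.

No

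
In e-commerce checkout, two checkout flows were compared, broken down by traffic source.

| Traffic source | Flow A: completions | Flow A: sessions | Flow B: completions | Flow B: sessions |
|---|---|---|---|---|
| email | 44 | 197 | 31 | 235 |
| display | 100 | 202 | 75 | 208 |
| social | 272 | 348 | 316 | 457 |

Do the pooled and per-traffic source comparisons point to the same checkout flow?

Yes

Email: Flow A 44/197 = 22.3%, Flow B 31/235 = 13.2% → Flow A
Display: Flow A 100/202 = 49.5%, Flow B 75/208 = 36.1% → Flow A
Social: Flow A 272/348 = 78.2%, Flow B 316/457 = 69.1% → Flow A
Overall: Flow A 416/747 = 55.7%, Flow B 422/900 = 46.9% → Flow A
Flow A wins overall and in every traffic group — no reversal.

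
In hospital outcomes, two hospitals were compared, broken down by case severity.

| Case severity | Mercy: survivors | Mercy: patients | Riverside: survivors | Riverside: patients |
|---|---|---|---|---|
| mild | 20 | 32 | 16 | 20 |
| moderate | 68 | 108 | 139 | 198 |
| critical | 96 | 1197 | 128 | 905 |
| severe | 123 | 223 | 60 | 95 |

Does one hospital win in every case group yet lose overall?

No

Mild: Mercy 20/32 = 62.5%, Riverside 16/20 = 80.0% → Riverside
Moderate: Mercy 68/108 = 63.0%, Riverside 139/198 = 70.2% → Riverside
Critical: Mercy 96/1197 = 8.0%, Riverside 128/905 = 14.1% → Riverside
Severe: Mercy 123/223 = 55.2%, Riverside 60/95 = 63.2% → Riverside
Overall: Mercy 307/1560 = 19.7%, Riverside 343/1218 = 28.2% → Riverside
Riverside wins overall and in every case group — no reversal.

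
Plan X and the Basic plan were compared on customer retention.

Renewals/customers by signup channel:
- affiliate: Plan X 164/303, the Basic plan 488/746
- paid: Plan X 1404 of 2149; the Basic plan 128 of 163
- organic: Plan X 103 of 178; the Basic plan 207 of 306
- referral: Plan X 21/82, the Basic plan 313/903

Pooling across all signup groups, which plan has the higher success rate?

Affiliate: Plan X 164/303 = 54.1%, the Basic plan 488/746 = 65.4% → the Basic plan
Paid: Plan X 1404/2149 = 65.3%, the Basic plan 128/163 = 78.5% → the Basic plan
Organic: Plan X 103/178 = 57.9%, the Basic plan 207/306 = 67.6% → the Basic plan
Referral: Plan X 21/82 = 25.6%, the Basic plan 313/903 = 34.7% → the Basic plan
Overall: Plan X 1692/2712 = 62.4%, the Basic plan 1136/2118 = 53.6% → Plan X
(The Basic plan wins every signup group but Plan X wins overall — the Basic plan's customers skew toward the low-rate referral group.)

Plan X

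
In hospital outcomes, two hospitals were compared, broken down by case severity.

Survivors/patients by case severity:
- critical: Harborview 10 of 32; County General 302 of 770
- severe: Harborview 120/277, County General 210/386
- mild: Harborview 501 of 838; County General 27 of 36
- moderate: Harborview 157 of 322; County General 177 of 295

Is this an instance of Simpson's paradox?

Critical: Harborview 10/32 = 31.2%, County General 302/770 = 39.2% → County General
Severe: Harborview 120/277 = 43.3%, County General 210/386 = 54.4% → County General
Mild: Harborview 501/838 = 59.8%, County General 27/36 = 75.0% → County General
Moderate: Harborview 157/322 = 48.8%, County General 177/295 = 60.0% → County General
Overall: Harborview 788/1469 = 53.6%, County General 716/1487 = 48.2% → Harborview
County General wins each case group but Harborview wins overall — the comparison reverses. County General's patients skew toward critical, which has a lower base rate.

Yes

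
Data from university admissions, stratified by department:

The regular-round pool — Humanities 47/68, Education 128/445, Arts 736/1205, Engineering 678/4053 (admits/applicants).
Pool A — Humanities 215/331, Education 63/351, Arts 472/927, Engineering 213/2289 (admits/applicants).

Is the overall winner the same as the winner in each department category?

Humanities: the regular-round pool 47/68 = 69.1%, Pool A 215/331 = 65.0% → the regular-round pool
Education: the regular-round pool 128/445 = 28.8%, Pool A 63/351 = 17.9% → the regular-round pool
Arts: the regular-round pool 736/1205 = 61.1%, Pool A 472/927 = 50.9% → the regular-round pool
Engineering: the regular-round pool 678/4053 = 16.7%, Pool A 213/2289 = 9.3% → the regular-round pool
Overall: the regular-round pool 1589/5771 = 27.5%, Pool A 963/3898 = 24.7% → the regular-round pool
The regular-round pool wins overall and in every department group — no reversal.

Yes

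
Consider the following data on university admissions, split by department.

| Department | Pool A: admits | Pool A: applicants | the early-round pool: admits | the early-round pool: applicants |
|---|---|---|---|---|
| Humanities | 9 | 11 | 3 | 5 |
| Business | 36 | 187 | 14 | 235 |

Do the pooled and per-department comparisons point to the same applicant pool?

Humanities: Pool A 9/11 = 81.8%, the early-round pool 3/5 = 60.0% → Pool A
Business: Pool A 36/187 = 19.3%, the early-round pool 14/235 = 6.0% → Pool A
Overall: Pool A 45/198 = 22.7%, the early-round pool 17/240 = 7.1% → Pool A
Pool A wins overall and in every department group — no reversal.

Yes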